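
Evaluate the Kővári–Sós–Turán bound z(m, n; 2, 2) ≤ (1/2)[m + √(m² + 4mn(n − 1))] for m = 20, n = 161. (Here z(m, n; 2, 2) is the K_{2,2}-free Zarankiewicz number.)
z(20, 161; 2, 2) ≤ (1/2)[20 + √(20² + 4·20·161·160)] = (1/2)[20 + √2061200] = 727.844

Kővári–Sós–Turán: let r_1, ..., r_20 be the row sums and z = Σ r_i the total number of 1s. Each pair of columns can share at most one row with both entries 1 (else a 2×2 all-ones block appears), so Σ_i C(r_i, 2) ≤ C(161, 2) = 12880. By convexity Σ_i C(r_i, 2) ≥ 20·C(z/20, 2) = z(z − 20)/(2·20), giving z² − 20z − 20·161·160 ≤ 0 and hence z ≤ (1/2)[20 + √(400 + 4·515200)] = (1/2)[20 + √2061200] ≈ (1/2)(20 + 1435.688) = 727.844.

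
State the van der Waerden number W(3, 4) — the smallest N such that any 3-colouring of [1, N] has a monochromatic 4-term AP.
W(3, 4) = 293

W(3, 4) = 293. The lower bound W(3, 4) > 292 comes from an explicit good 3-colouring of [1, 292]; the upper bound W(3, 4) ≤ 293 was verified by exhaustive search over 3-colourings of [1, 293].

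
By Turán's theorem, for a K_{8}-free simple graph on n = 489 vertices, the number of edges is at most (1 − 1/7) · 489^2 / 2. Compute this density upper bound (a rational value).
Turán density bound = (6/7) · 489^2/2 = 717363/7 ≈ 102480.4286

Turán's theorem: ex(n, K_{r+1}) is achieved by the complete r-partite Turán graph T(n, r) with parts as balanced as possible, and is at most (1 − 1/r) · n^2/2. For r = 7, n = 489: the density bound is (6/7) · 239121/2 = 717363/7 ≈ 102480.4286. The integer-valued extremum is e(T(489, 7)) = 102480, which is strictly less than the density bound 717363/7 since 7 ∤ 489 (the parts of T(489, 7) cannot all be equal).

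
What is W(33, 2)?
W(33, 2) = 33 + 1 = 34

A 2-term AP is any pair of integers, so a monochromatic 2-AP exists iff some colour is used at least twice. With 33 colours, the colouring i ↦ i on {1, ..., 33} uses each colour once, avoiding any monochromatic pair, so W(33, 2) > 33. For {1, ..., 34}, pigeonhole forces two integers of the same colour, which form a monochromatic 2-AP. Hence W(33, 2) = 34.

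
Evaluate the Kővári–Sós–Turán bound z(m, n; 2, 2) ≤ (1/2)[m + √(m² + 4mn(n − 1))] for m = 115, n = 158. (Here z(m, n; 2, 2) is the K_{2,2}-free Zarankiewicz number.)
z(115, 158; 2, 2) ≤ (1/2)[115 + √(115² + 4·115·158·157)] = (1/2)[115 + √11423985] = 1747.4693

Kővári–Sós–Turán: let r_1, ..., r_115 be the row sums and z = Σ r_i the total number of 1s. Each pair of columns can share at most one row with both entries 1 (else a 2×2 all-ones block appears), so Σ_i C(r_i, 2) ≤ C(158, 2) = 12403. By convexity Σ_i C(r_i, 2) ≥ 115·C(z/115, 2) = z(z − 115)/(2·115), giving z² − 115z − 115·158·157 ≤ 0 and hence z ≤ (1/2)[115 + √(13225 + 4·2852690)] = (1/2)[115 + √11423985] ≈ (1/2)(115 + 3379.9386) = 1747.4693.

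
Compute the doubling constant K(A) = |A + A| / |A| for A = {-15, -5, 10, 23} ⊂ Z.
K = |A + A| / |A| = 10/4 = 5/2

Enumerate A + A = {a + b : a, b ∈ A}. With |A| = 4, there are |A|^2 = 16 ordered sum pairs; collecting distinct values, A + A = {-30, -20, -10, -5, 5, 8, 18, 20, 33, 46}, so |A + A| = 10. Thus K = 10/4 = 5/2. For comparison, the minimum possible |A + A| over all 4-element sets is 2·4 − 1 = 7 (so min K = 7/4), attained only by arithmetic progressions.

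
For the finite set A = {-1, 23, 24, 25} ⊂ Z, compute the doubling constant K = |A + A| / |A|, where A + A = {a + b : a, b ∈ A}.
K = |A + A| / |A| = 9/4

Enumerate A + A = {a + b : a, b ∈ A}. With |A| = 4, there are |A|^2 = 16 ordered sum pairs; collecting distinct values, A + A = {-2, 22, 23, 24, 46, 47, 48, 49, 50}, so |A + A| = 9. Thus K = 9/4. For comparison, the minimum possible |A + A| over all 4-element sets is 2·4 − 1 = 7 (so min K = 7/4), attained only by arithmetic progressions.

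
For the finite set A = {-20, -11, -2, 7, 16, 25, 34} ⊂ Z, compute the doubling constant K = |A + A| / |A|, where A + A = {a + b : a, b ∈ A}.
K = |A + A| / |A| = 13/7

Enumerate A + A = {a + b : a, b ∈ A}. With |A| = 7, there are |A|^2 = 49 ordered sum pairs; collecting distinct values, A + A = {-40, -31, -22, -13, -4, 5, 14, 23, 32, 41, 50, 59, 68}, so |A + A| = 13. Thus K = 13/7. Here |A + A| = 2|A| − 1 = 13, the minimum possible — so K = 13/7 is minimal, which holds iff A is an arithmetic progression.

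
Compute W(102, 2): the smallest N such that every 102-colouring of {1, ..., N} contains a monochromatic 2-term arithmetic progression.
W(102, 2) = 102 + 1 = 103

A 2-term AP is any pair of integers, so a monochromatic 2-AP exists iff some colour is used at least twice. With 102 colours, the colouring i ↦ i on {1, ..., 102} uses each colour once, avoiding any monochromatic pair, so W(102, 2) > 102. For {1, ..., 103}, pigeonhole forces two integers of the same colour, which form a monochromatic 2-AP. Hence W(102, 2) = 103.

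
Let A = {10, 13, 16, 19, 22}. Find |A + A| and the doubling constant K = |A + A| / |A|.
K = |A + A| / |A| = 9/5

Enumerate A + A = {a + b : a, b ∈ A}. With |A| = 5, there are |A|^2 = 25 ordered sum pairs; collecting distinct values, A + A = {20, 23, 26, 29, 32, 35, 38, 41, 44}, so |A + A| = 9. Thus K = 9/5. Here |A + A| = 2|A| − 1 = 9, the minimum possible — so K = 9/5 is minimal, which holds iff A is an arithmetic progression.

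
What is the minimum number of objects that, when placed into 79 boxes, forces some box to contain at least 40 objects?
n = (40 − 1)·79 + 1 = 3082

By the generalised pigeonhole principle, to guarantee some box contains ≥ r objects we need more than (r − 1) · k objects total. Threshold: n = (r − 1) · k + 1. With r = 40 and k = 79: n = 39 · 79 + 1 = 3081 + 1 = 3082. For n = 3081 = 39 · 79, we can put exactly 39 objects in every box, avoiding 40 in any single one — so 3082 is tight.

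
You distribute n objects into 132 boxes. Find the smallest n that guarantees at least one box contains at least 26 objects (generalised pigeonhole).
n = (26 − 1)·132 + 1 = 3301

By the generalised pigeonhole principle, to guarantee some box contains ≥ r objects we need more than (r − 1) · k objects total. Threshold: n = (r − 1) · k + 1. With r = 26 and k = 132: n = 25 · 132 + 1 = 3300 + 1 = 3301. For n = 3300 = 25 · 132, we can put exactly 25 objects in every box, avoiding 26 in any single one — so 3301 is tight.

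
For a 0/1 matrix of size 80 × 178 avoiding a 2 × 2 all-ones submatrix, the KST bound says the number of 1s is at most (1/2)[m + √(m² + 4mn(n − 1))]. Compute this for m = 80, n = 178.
z(80, 178; 2, 2) ≤ (1/2)[80 + √(80² + 4·80·178·177)] = (1/2)[80 + √10088320] = 1628.1058

Kővári–Sós–Turán: let r_1, ..., r_80 be the row sums and z = Σ r_i the total number of 1s. Each pair of columns can share at most one row with both entries 1 (else a 2×2 all-ones block appears), so Σ_i C(r_i, 2) ≤ C(178, 2) = 15753. By convexity Σ_i C(r_i, 2) ≥ 80·C(z/80, 2) = z(z − 80)/(2·80), giving z² − 80z − 80·178·177 ≤ 0 and hence z ≤ (1/2)[80 + √(6400 + 4·2520480)] = (1/2)[80 + √10088320] ≈ (1/2)(80 + 3176.2116) = 1628.1058.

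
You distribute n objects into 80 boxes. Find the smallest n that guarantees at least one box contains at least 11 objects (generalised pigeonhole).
n = (11 − 1)·80 + 1 = 801

By the generalised pigeonhole principle, to guarantee some box contains ≥ r objects we need more than (r − 1) · k objects total. Threshold: n = (r − 1) · k + 1. With r = 11 and k = 80: n = 10 · 80 + 1 = 800 + 1 = 801. For n = 800 = 10 · 80, we can put exactly 10 objects in every box, avoiding 11 in any single one — so 801 is tight.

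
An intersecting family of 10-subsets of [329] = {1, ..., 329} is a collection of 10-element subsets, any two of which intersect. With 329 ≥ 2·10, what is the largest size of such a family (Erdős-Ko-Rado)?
max |F| = C(328, 9) = 108397168895995200

The Erdős-Ko-Rado theorem states: for n ≥ 2k, an intersecting family of k-subsets of an n-element set has size at most C(n − 1, k − 1), with equality for 'star' families {A ⊆ [n] : |A| = k, i ∈ A} (fix an element i). For n = 329, k = 10: C(328, 9) = 108397168895995200.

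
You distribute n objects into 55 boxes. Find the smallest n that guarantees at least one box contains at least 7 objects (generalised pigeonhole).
n = (7 − 1)·55 + 1 = 331

By the generalised pigeonhole principle, to guarantee some box contains ≥ r objects we need more than (r − 1) · k objects total. Threshold: n = (r − 1) · k + 1. With r = 7 and k = 55: n = 6 · 55 + 1 = 330 + 1 = 331. For n = 330 = 6 · 55, we can put exactly 6 objects in every box, avoiding 7 in any single one — so 331 is tight.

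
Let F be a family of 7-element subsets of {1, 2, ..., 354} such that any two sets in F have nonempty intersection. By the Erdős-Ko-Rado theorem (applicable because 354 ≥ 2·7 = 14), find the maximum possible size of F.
max |F| = C(353, 6) = 2574925713360

The Erdős-Ko-Rado theorem states: for n ≥ 2k, an intersecting family of k-subsets of an n-element set has size at most C(n − 1, k − 1), with equality for 'star' families {A ⊆ [n] : |A| = k, i ∈ A} (fix an element i). For n = 354, k = 7: C(353, 6) = 2574925713360.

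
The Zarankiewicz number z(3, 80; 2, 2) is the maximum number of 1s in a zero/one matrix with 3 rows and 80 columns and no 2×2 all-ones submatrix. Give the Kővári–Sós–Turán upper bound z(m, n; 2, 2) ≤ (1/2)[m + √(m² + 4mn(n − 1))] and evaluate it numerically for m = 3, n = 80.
z(3, 80; 2, 2) ≤ (1/2)[3 + √(3² + 4·3·80·79)] = (1/2)[3 + √75849] = 139.2035

Kővári–Sós–Turán: let r_1, ..., r_3 be the row sums and z = Σ r_i the total number of 1s. Each pair of columns can share at most one row with both entries 1 (else a 2×2 all-ones block appears), so Σ_i C(r_i, 2) ≤ C(80, 2) = 3160. By convexity Σ_i C(r_i, 2) ≥ 3·C(z/3, 2) = z(z − 3)/(2·3), giving z² − 3z − 3·80·79 ≤ 0 and hence z ≤ (1/2)[3 + √(9 + 4·18960)] = (1/2)[3 + √75849] ≈ (1/2)(3 + 275.407) = 139.2035.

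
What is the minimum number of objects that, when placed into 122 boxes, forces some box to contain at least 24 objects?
n = (24 − 1)·122 + 1 = 2807

By the generalised pigeonhole principle, to guarantee some box contains ≥ r objects we need more than (r − 1) · k objects total. Threshold: n = (r − 1) · k + 1. With r = 24 and k = 122: n = 23 · 122 + 1 = 2806 + 1 = 2807. For n = 2806 = 23 · 122, we can put exactly 23 objects in every box, avoiding 24 in any single one — so 2807 is tight.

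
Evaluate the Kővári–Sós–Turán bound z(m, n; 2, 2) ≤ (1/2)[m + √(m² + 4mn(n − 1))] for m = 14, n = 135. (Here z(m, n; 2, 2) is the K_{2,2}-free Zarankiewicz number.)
z(14, 135; 2, 2) ≤ (1/2)[14 + √(14² + 4·14·135·134)] = (1/2)[14 + √1013236] = 510.2981

Kővári–Sós–Turán: let r_1, ..., r_14 be the row sums and z = Σ r_i the total number of 1s. Each pair of columns can share at most one row with both entries 1 (else a 2×2 all-ones block appears), so Σ_i C(r_i, 2) ≤ C(135, 2) = 9045. By convexity Σ_i C(r_i, 2) ≥ 14·C(z/14, 2) = z(z − 14)/(2·14), giving z² − 14z − 14·135·134 ≤ 0 and hence z ≤ (1/2)[14 + √(196 + 4·253260)] = (1/2)[14 + √1013236] ≈ (1/2)(14 + 1006.5962) = 510.2981.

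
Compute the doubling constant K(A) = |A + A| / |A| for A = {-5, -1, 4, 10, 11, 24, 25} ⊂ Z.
K = |A + A| / |A| = 26/7

Enumerate A + A = {a + b : a, b ∈ A}. With |A| = 7, there are |A|^2 = 49 ordered sum pairs; collecting distinct values, A + A = {-10, -6, -2, -1, 3, 5, 6, 8, 9, 10, 14, 15, 19, 20, 21, 22, 23, 24, 28, 29, 34, 35, 36, 48, 49, 50}, so |A + A| = 26. Thus K = 26/7. For comparison, the minimum possible |A + A| over all 7-element sets is 2·7 − 1 = 13 (so min K = 13/7), attained only by arithmetic progressions.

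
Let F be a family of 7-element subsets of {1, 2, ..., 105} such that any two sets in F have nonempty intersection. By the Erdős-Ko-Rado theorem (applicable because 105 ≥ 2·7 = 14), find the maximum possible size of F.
max |F| = C(104, 6) = 1517381580

The Erdős-Ko-Rado theorem states: for n ≥ 2k, an intersecting family of k-subsets of an n-element set has size at most C(n − 1, k − 1), with equality for 'star' families {A ⊆ [n] : |A| = k, i ∈ A} (fix an element i). For n = 105, k = 7: C(104, 6) = 1517381580.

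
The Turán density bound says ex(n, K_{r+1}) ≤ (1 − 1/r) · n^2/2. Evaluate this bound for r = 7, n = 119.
Turán density bound = (6/7) · 119^2/2 = 6069

Turán's theorem: ex(n, K_{r+1}) is achieved by the complete r-partite Turán graph T(n, r) with parts as balanced as possible, and is at most (1 − 1/r) · n^2/2. For r = 7, n = 119: the density bound is (6/7) · 14161/2 = 6069. Since 7 ∣ 119, the Turán graph T(119, 7) has parts of equal size 17, and its edge count e(T(119, 7)) = 6069 attains the density bound exactly.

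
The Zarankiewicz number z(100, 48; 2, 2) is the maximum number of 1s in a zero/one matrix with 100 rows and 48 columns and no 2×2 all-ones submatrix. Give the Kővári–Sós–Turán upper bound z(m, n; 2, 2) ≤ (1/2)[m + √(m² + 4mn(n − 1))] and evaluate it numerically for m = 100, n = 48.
z(100, 48; 2, 2) ≤ (1/2)[100 + √(100² + 4·100·48·47)] = (1/2)[100 + √912400] = 527.5982

Kővári–Sós–Turán: let r_1, ..., r_100 be the row sums and z = Σ r_i the total number of 1s. Each pair of columns can share at most one row with both entries 1 (else a 2×2 all-ones block appears), so Σ_i C(r_i, 2) ≤ C(48, 2) = 1128. By convexity Σ_i C(r_i, 2) ≥ 100·C(z/100, 2) = z(z − 100)/(2·100), giving z² − 100z − 100·48·47 ≤ 0 and hence z ≤ (1/2)[100 + √(10000 + 4·225600)] = (1/2)[100 + √912400] ≈ (1/2)(100 + 955.1963) = 527.5982.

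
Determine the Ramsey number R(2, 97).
R(2, 97) = 97

R(2, k) = k for all k ≥ 2: in a 2-colouring of K_k, either some edge is red (a red K_2) or all edges are blue (a blue K_k). And K_{96} coloured all-blue has no blue K_97, so R(2, 97) > 96. Hence R(2, 97) = 97.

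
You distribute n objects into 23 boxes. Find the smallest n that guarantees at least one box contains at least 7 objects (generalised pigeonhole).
n = (7 − 1)·23 + 1 = 139

By the generalised pigeonhole principle, to guarantee some box contains ≥ r objects we need more than (r − 1) · k objects total. Threshold: n = (r − 1) · k + 1. With r = 7 and k = 23: n = 6 · 23 + 1 = 138 + 1 = 139. For n = 138 = 6 · 23, we can put exactly 6 objects in every box, avoiding 7 in any single one — so 139 is tight.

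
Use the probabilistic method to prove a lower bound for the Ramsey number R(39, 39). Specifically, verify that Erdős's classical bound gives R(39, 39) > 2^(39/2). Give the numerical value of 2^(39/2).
2^(39/2) = 741455.2002; so R(39, 39) > 741455.2002

Colour each edge of K_n uniformly at random with red/blue. The expected number of monochromatic K_39 is C(n, 39) · 2 · 2^(−C(39,2)). If C(n, 39) · 2^(1 − C(39,2)) < 1, then with positive probability no monochromatic K_39 exists, so R(39, 39) > n. The standard estimate C(n, 39) ≤ n^39/39! shows this inequality holds whenever n ≤ 2^(39/2) (since 39! · 2^(C(39,2) − 1) > 2^(39^2/2) ≥ n^39). Hence R(39, 39) > 2^(39/2) = 741455.2002.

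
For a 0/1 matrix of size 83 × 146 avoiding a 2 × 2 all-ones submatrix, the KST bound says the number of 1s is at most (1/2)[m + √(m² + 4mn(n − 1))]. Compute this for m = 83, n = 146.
z(83, 146; 2, 2) ≤ (1/2)[83 + √(83² + 4·83·146·145)] = (1/2)[83 + √7035329] = 1367.7097

Kővári–Sós–Turán: let r_1, ..., r_83 be the row sums and z = Σ r_i the total number of 1s. Each pair of columns can share at most one row with both entries 1 (else a 2×2 all-ones block appears), so Σ_i C(r_i, 2) ≤ C(146, 2) = 10585. By convexity Σ_i C(r_i, 2) ≥ 83·C(z/83, 2) = z(z − 83)/(2·83), giving z² − 83z − 83·146·145 ≤ 0 and hence z ≤ (1/2)[83 + √(6889 + 4·1757110)] = (1/2)[83 + √7035329] ≈ (1/2)(83 + 2652.4195) = 1367.7097.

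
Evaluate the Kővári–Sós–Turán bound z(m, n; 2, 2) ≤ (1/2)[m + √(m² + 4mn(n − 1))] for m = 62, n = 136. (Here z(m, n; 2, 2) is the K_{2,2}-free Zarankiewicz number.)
z(62, 136; 2, 2) ≤ (1/2)[62 + √(62² + 4·62·136·135)] = (1/2)[62 + √4557124] = 1098.3711

Kővári–Sós–Turán: let r_1, ..., r_62 be the row sums and z = Σ r_i the total number of 1s. Each pair of columns can share at most one row with both entries 1 (else a 2×2 all-ones block appears), so Σ_i C(r_i, 2) ≤ C(136, 2) = 9180. By convexity Σ_i C(r_i, 2) ≥ 62·C(z/62, 2) = z(z − 62)/(2·62), giving z² − 62z − 62·136·135 ≤ 0 and hence z ≤ (1/2)[62 + √(3844 + 4·1138320)] = (1/2)[62 + √4557124] ≈ (1/2)(62 + 2134.7421) = 1098.3711.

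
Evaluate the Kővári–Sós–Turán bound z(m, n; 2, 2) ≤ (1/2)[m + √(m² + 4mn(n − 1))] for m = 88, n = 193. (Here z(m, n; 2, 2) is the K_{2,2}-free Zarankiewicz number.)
z(88, 193; 2, 2) ≤ (1/2)[88 + √(88² + 4·88·193·192)] = (1/2)[88 + √13051456] = 1850.3399

Kővári–Sós–Turán: let r_1, ..., r_88 be the row sums and z = Σ r_i the total number of 1s. Each pair of columns can share at most one row with both entries 1 (else a 2×2 all-ones block appears), so Σ_i C(r_i, 2) ≤ C(193, 2) = 18528. By convexity Σ_i C(r_i, 2) ≥ 88·C(z/88, 2) = z(z − 88)/(2·88), giving z² − 88z − 88·193·192 ≤ 0 and hence z ≤ (1/2)[88 + √(7744 + 4·3260928)] = (1/2)[88 + √13051456] ≈ (1/2)(88 + 3612.6799) = 1850.3399.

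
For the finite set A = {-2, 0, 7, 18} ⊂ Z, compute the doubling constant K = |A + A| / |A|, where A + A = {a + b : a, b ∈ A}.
K = |A + A| / |A| = 10/4 = 5/2

Enumerate A + A = {a + b : a, b ∈ A}. With |A| = 4, there are |A|^2 = 16 ordered sum pairs; collecting distinct values, A + A = {-4, -2, 0, 5, 7, 14, 16, 18, 25, 36}, so |A + A| = 10. Thus K = 10/4 = 5/2. For comparison, the minimum possible |A + A| over all 4-element sets is 2·4 − 1 = 7 (so min K = 7/4), attained only by arithmetic progressions.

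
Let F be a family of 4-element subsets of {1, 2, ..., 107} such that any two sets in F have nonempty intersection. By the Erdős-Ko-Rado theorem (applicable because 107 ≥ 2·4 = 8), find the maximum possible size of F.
max |F| = C(106, 3) = 192920

Erdős-Ko-Rado (1961): when n ≥ 2k, max |F| = C(n−1, k−1). The bound is attained by the star {A : i ∈ A} for any fixed i ∈ [n]. Here C(107−1, 4−1) = C(106, 3) = 192920.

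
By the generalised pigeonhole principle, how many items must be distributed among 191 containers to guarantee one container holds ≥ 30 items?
n = (30 − 1)·191 + 1 = 5540

By the generalised pigeonhole principle, to guarantee some box contains ≥ r objects we need more than (r − 1) · k objects total. Threshold: n = (r − 1) · k + 1. With r = 30 and k = 191: n = 29 · 191 + 1 = 5539 + 1 = 5540. For n = 5539 = 29 · 191, we can put exactly 29 objects in every box, avoiding 30 in any single one — so 5540 is tight.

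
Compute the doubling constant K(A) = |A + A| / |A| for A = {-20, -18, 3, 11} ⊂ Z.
K = |A + A| / |A| = 10/4 = 5/2

Enumerate A + A = {a + b : a, b ∈ A}. With |A| = 4, there are |A|^2 = 16 ordered sum pairs; collecting distinct values, A + A = {-40, -38, -36, -17, -15, -9, -7, 6, 14, 22}, so |A + A| = 10. Thus K = 10/4 = 5/2. For comparison, the minimum possible |A + A| over all 4-element sets is 2·4 − 1 = 7 (so min K = 7/4), attained only by arithmetic progressions.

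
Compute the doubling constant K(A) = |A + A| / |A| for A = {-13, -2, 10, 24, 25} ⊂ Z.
K = |A + A| / |A| = 15/5 = 3

Enumerate A + A = {a + b : a, b ∈ A}. With |A| = 5, there are |A|^2 = 25 ordered sum pairs; collecting distinct values, A + A = {-26, -15, -4, -3, 8, 11, 12, 20, 22, 23, 34, 35, 48, 49, 50}, so |A + A| = 15. Thus K = 15/5 = 3. For comparison, the minimum possible |A + A| over all 5-element sets is 2·5 − 1 = 9 (so min K = 9/5), attained only by arithmetic progressions.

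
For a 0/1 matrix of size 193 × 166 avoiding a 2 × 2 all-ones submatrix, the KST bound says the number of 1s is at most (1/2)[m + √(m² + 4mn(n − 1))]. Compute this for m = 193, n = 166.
z(193, 166; 2, 2) ≤ (1/2)[193 + √(193² + 4·193·166·165)] = (1/2)[193 + √21182329] = 2397.7132

Kővári–Sós–Turán: let r_1, ..., r_193 be the row sums and z = Σ r_i the total number of 1s. Each pair of columns can share at most one row with both entries 1 (else a 2×2 all-ones block appears), so Σ_i C(r_i, 2) ≤ C(166, 2) = 13695. By convexity Σ_i C(r_i, 2) ≥ 193·C(z/193, 2) = z(z − 193)/(2·193), giving z² − 193z − 193·166·165 ≤ 0 and hence z ≤ (1/2)[193 + √(37249 + 4·5286270)] = (1/2)[193 + √21182329] ≈ (1/2)(193 + 4602.4264) = 2397.7132.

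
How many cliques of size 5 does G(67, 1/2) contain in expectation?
E[# K_5] = C(67, 5) · (1/2)^C(5, 2) = 9657648 / 2^10 = 603603/64 = 9431.296875

For each 5-subset S of vertices (there are C(67, 5) = 9657648 such S), let X_S = 1 if S induces a K_5 (all C(5, 2) = 10 edges present). Then P(X_S = 1) = (1/2)^10 = 1/1024. By linearity of expectation, E[# K_5] = C(67, 5) · (1/2)^10 = 9657648 / 1024 = 603603/64 = 9431.296875.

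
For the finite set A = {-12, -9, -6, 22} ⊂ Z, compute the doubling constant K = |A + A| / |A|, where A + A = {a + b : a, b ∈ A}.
K = |A + A| / |A| = 9/4

Enumerate A + A = {a + b : a, b ∈ A}. With |A| = 4, there are |A|^2 = 16 ordered sum pairs; collecting distinct values, A + A = {-24, -21, -18, -15, -12, 10, 13, 16, 44}, so |A + A| = 9. Thus K = 9/4. For comparison, the minimum possible |A + A| over all 4-element sets is 2·4 − 1 = 7 (so min K = 7/4), attained only by arithmetic progressions.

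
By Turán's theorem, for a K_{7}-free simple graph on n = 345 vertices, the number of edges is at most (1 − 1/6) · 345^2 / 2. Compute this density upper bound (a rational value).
Turán density bound = (5/6) · 345^2/2 = 198375/4 ≈ 49593.75

Turán's theorem: ex(n, K_{r+1}) is achieved by the complete r-partite Turán graph T(n, r) with parts as balanced as possible, and is at most (1 − 1/r) · n^2/2. For r = 6, n = 345: the density bound is (5/6) · 119025/2 = 198375/4 ≈ 49593.75. The integer-valued extremum is e(T(345, 6)) = 49593, which is strictly less than the density bound 198375/4 since 6 ∤ 345 (the parts of T(345, 6) cannot all be equal).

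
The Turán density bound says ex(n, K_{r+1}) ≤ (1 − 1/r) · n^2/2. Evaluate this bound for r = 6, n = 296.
Turán density bound = (5/6) · 296^2/2 = 109520/3 ≈ 36506.6667

Turán's theorem: ex(n, K_{r+1}) is achieved by the complete r-partite Turán graph T(n, r) with parts as balanced as possible, and is at most (1 − 1/r) · n^2/2. For r = 6, n = 296: the density bound is (5/6) · 87616/2 = 109520/3 ≈ 36506.6667. The integer-valued extremum is e(T(296, 6)) = 36506, which is strictly less than the density bound 109520/3 since 6 ∤ 296 (the parts of T(296, 6) cannot all be equal).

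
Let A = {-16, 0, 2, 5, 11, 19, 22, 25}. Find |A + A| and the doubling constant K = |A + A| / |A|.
K = |A + A| / |A| = 31/8

Enumerate A + A = {a + b : a, b ∈ A}. With |A| = 8, there are |A|^2 = 64 ordered sum pairs; collecting distinct values, A + A = {-32, -16, -14, -11, -5, 0, 2, 3, 4, 5, 6, 7, 9, 10, 11, 13, 16, 19, 21, 22, 24, 25, 27, 30, 33, 36, 38, 41, 44, 47, 50}, so |A + A| = 31. Thus K = 31/8. For comparison, the minimum possible |A + A| over all 8-element sets is 2·8 − 1 = 15 (so min K = 15/8), attained only by arithmetic progressions.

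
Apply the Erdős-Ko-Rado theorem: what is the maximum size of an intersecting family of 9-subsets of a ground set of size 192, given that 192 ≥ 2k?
max |F| = C(191, 8) = 37864323362745

Erdős-Ko-Rado (1961): when n ≥ 2k, max |F| = C(n−1, k−1). The bound is attained by the star {A : i ∈ A} for any fixed i ∈ [n]. Here C(192−1, 9−1) = C(191, 8) = 37864323362745.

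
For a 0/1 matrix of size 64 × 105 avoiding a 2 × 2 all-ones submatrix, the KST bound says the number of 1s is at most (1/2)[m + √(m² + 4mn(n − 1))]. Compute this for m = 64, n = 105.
z(64, 105; 2, 2) ≤ (1/2)[64 + √(64² + 4·64·105·104)] = (1/2)[64 + √2799616] = 868.6027

Kővári–Sós–Turán: let r_1, ..., r_64 be the row sums and z = Σ r_i the total number of 1s. Each pair of columns can share at most one row with both entries 1 (else a 2×2 all-ones block appears), so Σ_i C(r_i, 2) ≤ C(105, 2) = 5460. By convexity Σ_i C(r_i, 2) ≥ 64·C(z/64, 2) = z(z − 64)/(2·64), giving z² − 64z − 64·105·104 ≤ 0 and hence z ≤ (1/2)[64 + √(4096 + 4·698880)] = (1/2)[64 + √2799616] ≈ (1/2)(64 + 1673.2053) = 868.6027.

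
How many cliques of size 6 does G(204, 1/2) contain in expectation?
E[# K_6] = C(204, 6) · (1/2)^C(6, 2) = 92944609660 / 2^15 = 23236152415/8192 ≈ 2836444.386597

For each 6-subset S of vertices (there are C(204, 6) = 92944609660 such S), let X_S = 1 if S induces a K_6 (all C(6, 2) = 15 edges present). Then P(X_S = 1) = (1/2)^15 = 1/32768. By linearity of expectation, E[# K_6] = C(204, 6) · (1/2)^15 = 92944609660 / 32768 = 23236152415/8192 ≈ 2836444.386597.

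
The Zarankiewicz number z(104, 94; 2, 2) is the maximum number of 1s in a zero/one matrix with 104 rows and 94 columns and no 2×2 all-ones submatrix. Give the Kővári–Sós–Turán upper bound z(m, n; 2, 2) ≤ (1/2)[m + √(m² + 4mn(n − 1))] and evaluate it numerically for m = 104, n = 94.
z(104, 94; 2, 2) ≤ (1/2)[104 + √(104² + 4·104·94·93)] = (1/2)[104 + √3647488] = 1006.9199

Kővári–Sós–Turán: let r_1, ..., r_104 be the row sums and z = Σ r_i the total number of 1s. Each pair of columns can share at most one row with both entries 1 (else a 2×2 all-ones block appears), so Σ_i C(r_i, 2) ≤ C(94, 2) = 4371. By convexity Σ_i C(r_i, 2) ≥ 104·C(z/104, 2) = z(z − 104)/(2·104), giving z² − 104z − 104·94·93 ≤ 0 and hence z ≤ (1/2)[104 + √(10816 + 4·909168)] = (1/2)[104 + √3647488] ≈ (1/2)(104 + 1909.8398) = 1006.9199.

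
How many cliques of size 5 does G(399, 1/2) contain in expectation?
E[# K_5] = C(399, 5) · (1/2)^C(5, 2) = 82178367579 / 2^10 ≈ 80252312.088867

For each 5-subset S of vertices (there are C(399, 5) = 82178367579 such S), let X_S = 1 if S induces a K_5 (all C(5, 2) = 10 edges present). Then P(X_S = 1) = (1/2)^10 = 1/1024. By linearity of expectation, E[# K_5] = C(399, 5) · (1/2)^10 = 82178367579 / 1024 ≈ 80252312.088867.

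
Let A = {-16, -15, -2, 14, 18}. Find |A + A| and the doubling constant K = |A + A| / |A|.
K = |A + A| / |A| = 15/5 = 3

Enumerate A + A = {a + b : a, b ∈ A}. With |A| = 5, there are |A|^2 = 25 ordered sum pairs; collecting distinct values, A + A = {-32, -31, -30, -18, -17, -4, -2, -1, 2, 3, 12, 16, 28, 32, 36}, so |A + A| = 15. Thus K = 15/5 = 3. For comparison, the minimum possible |A + A| over all 5-element sets is 2·5 − 1 = 9 (so min K = 9/5), attained only by arithmetic progressions.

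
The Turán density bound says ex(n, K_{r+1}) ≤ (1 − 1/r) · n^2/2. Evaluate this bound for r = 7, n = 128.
Turán density bound = (6/7) · 128^2/2 = 49152/7 ≈ 7021.7143

Turán's theorem: ex(n, K_{r+1}) is achieved by the complete r-partite Turán graph T(n, r) with parts as balanced as possible, and is at most (1 − 1/r) · n^2/2. For r = 7, n = 128: the density bound is (6/7) · 16384/2 = 49152/7 ≈ 7021.7143. The integer-valued extremum is e(T(128, 7)) = 7021, which is strictly less than the density bound 49152/7 since 7 ∤ 128 (the parts of T(128, 7) cannot all be equal).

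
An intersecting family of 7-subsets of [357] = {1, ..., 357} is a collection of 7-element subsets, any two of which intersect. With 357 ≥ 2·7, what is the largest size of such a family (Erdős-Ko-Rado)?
max |F| = C(356, 6) = 2710026901296

Erdős-Ko-Rado (1961): when n ≥ 2k, max |F| = C(n−1, k−1). The bound is attained by the star {A : i ∈ A} for any fixed i ∈ [n]. Here C(357−1, 7−1) = C(356, 6) = 2710026901296.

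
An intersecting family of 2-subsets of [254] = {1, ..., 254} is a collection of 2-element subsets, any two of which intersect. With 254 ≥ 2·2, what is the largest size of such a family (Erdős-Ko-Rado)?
max |F| = C(253, 1) = 253

Erdős-Ko-Rado (1961): when n ≥ 2k, max |F| = C(n−1, k−1). The bound is attained by the star {A : i ∈ A} for any fixed i ∈ [n]. Here C(254−1, 2−1) = C(253, 1) = 253.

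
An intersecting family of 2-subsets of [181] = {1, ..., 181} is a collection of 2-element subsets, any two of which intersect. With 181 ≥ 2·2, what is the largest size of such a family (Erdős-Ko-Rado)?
max |F| = C(180, 1) = 180

The Erdős-Ko-Rado theorem states: for n ≥ 2k, an intersecting family of k-subsets of an n-element set has size at most C(n − 1, k − 1), with equality for 'star' families {A ⊆ [n] : |A| = k, i ∈ A} (fix an element i). For n = 181, k = 2: C(180, 1) = 180.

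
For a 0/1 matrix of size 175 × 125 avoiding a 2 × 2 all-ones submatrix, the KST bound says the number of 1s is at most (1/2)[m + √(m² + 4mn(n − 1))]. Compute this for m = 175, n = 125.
z(175, 125; 2, 2) ≤ (1/2)[175 + √(175² + 4·175·125·124)] = (1/2)[175 + √10880625] = 1736.7896

Kővári–Sós–Turán: let r_1, ..., r_175 be the row sums and z = Σ r_i the total number of 1s. Each pair of columns can share at most one row with both entries 1 (else a 2×2 all-ones block appears), so Σ_i C(r_i, 2) ≤ C(125, 2) = 7750. By convexity Σ_i C(r_i, 2) ≥ 175·C(z/175, 2) = z(z − 175)/(2·175), giving z² − 175z − 175·125·124 ≤ 0 and hence z ≤ (1/2)[175 + √(30625 + 4·2712500)] = (1/2)[175 + √10880625] ≈ (1/2)(175 + 3298.5792) = 1736.7896.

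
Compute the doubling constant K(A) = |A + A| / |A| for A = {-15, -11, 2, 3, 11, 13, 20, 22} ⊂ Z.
K = |A + A| / |A| = 32/8 = 4

Enumerate A + A = {a + b : a, b ∈ A}. With |A| = 8, there are |A|^2 = 64 ordered sum pairs; collecting distinct values, A + A = {-30, -26, -22, -13, -12, -9, -8, -4, -2, 0, 2, 4, 5, 6, 7, 9, 11, 13, 14, 15, 16, 22, 23, 24, 25, 26, 31, 33, 35, 40, 42, 44}, so |A + A| = 32. Thus K = 32/8 = 4. For comparison, the minimum possible |A + A| over all 8-element sets is 2·8 − 1 = 15 (so min K = 15/8), attained only by arithmetic progressions.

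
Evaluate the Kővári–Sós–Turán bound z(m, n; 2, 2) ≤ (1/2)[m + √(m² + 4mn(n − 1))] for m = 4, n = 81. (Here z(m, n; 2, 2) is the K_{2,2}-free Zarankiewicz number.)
z(4, 81; 2, 2) ≤ (1/2)[4 + √(4² + 4·4·81·80)] = (1/2)[4 + √103696] = 163.0093

Kővári–Sós–Turán: let r_1, ..., r_4 be the row sums and z = Σ r_i the total number of 1s. Each pair of columns can share at most one row with both entries 1 (else a 2×2 all-ones block appears), so Σ_i C(r_i, 2) ≤ C(81, 2) = 3240. By convexity Σ_i C(r_i, 2) ≥ 4·C(z/4, 2) = z(z − 4)/(2·4), giving z² − 4z − 4·81·80 ≤ 0 and hence z ≤ (1/2)[4 + √(16 + 4·25920)] = (1/2)[4 + √103696] ≈ (1/2)(4 + 322.0186) = 163.0093.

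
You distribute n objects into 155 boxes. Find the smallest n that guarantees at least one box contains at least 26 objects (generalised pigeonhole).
n = (26 − 1)·155 + 1 = 3876

By the generalised pigeonhole principle, to guarantee some box contains ≥ r objects we need more than (r − 1) · k objects total. Threshold: n = (r − 1) · k + 1. With r = 26 and k = 155: n = 25 · 155 + 1 = 3875 + 1 = 3876. For n = 3875 = 25 · 155, we can put exactly 25 objects in every box, avoiding 26 in any single one — so 3876 is tight.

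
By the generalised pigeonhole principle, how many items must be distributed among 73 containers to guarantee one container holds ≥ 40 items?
n = (40 − 1)·73 + 1 = 2848

By the generalised pigeonhole principle, to guarantee some box contains ≥ r objects we need more than (r − 1) · k objects total. Threshold: n = (r − 1) · k + 1. With r = 40 and k = 73: n = 39 · 73 + 1 = 2847 + 1 = 2848. For n = 2847 = 39 · 73, we can put exactly 39 objects in every box, avoiding 40 in any single one — so 2848 is tight.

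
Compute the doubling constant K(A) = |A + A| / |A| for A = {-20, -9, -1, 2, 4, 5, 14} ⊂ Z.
K = |A + A| / |A| = 26/7

Enumerate A + A = {a + b : a, b ∈ A}. With |A| = 7, there are |A|^2 = 49 ordered sum pairs; collecting distinct values, A + A = {-40, -29, -21, -18, -16, -15, -10, -7, -6, -5, -4, -2, 1, 3, 4, 5, 6, 7, 8, 9, 10, 13, 16, 18, 19, 28}, so |A + A| = 26. Thus K = 26/7. For comparison, the minimum possible |A + A| over all 7-element sets is 2·7 − 1 = 13 (so min K = 13/7), attained only by arithmetic progressions.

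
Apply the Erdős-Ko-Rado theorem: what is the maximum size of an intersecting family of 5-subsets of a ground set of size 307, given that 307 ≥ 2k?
max |F| = C(306, 4) = 358200540

The Erdős-Ko-Rado theorem states: for n ≥ 2k, an intersecting family of k-subsets of an n-element set has size at most C(n − 1, k − 1), with equality for 'star' families {A ⊆ [n] : |A| = k, i ∈ A} (fix an element i). For n = 307, k = 5: C(306, 4) = 358200540.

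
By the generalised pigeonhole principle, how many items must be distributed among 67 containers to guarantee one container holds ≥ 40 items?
n = (40 − 1)·67 + 1 = 2614

By the generalised pigeonhole principle, to guarantee some box contains ≥ r objects we need more than (r − 1) · k objects total. Threshold: n = (r − 1) · k + 1. With r = 40 and k = 67: n = 39 · 67 + 1 = 2613 + 1 = 2614. For n = 2613 = 39 · 67, we can put exactly 39 objects in every box, avoiding 40 in any single one — so 2614 is tight.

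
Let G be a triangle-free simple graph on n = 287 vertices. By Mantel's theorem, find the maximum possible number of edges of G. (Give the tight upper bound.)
ex(287, K_3) = ⌊287^2/4⌋ = 20592

Mantel (1907): a triangle-free graph on n vertices has at most ⌊n^2/4⌋ edges, with equality for the complete bipartite graph K_{⌊n/2⌋, ⌈n/2⌉}. For n = 287: ⌊287^2/4⌋ = ⌊82369/4⌋ = 20592. The extremal graph is K_{143, 144}, which has 143·144 = 20592 edges.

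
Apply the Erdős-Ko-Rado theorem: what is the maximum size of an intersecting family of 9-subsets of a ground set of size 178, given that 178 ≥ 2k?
max |F| = C(177, 8) = 20350369051650

Erdős-Ko-Rado (1961): when n ≥ 2k, max |F| = C(n−1, k−1). The bound is attained by the star {A : i ∈ A} for any fixed i ∈ [n]. Here C(178−1, 9−1) = C(177, 8) = 20350369051650.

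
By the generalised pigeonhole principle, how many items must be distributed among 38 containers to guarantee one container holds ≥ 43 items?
n = (43 − 1)·38 + 1 = 1597

By the generalised pigeonhole principle, to guarantee some box contains ≥ r objects we need more than (r − 1) · k objects total. Threshold: n = (r − 1) · k + 1. With r = 43 and k = 38: n = 42 · 38 + 1 = 1596 + 1 = 1597. For n = 1596 = 42 · 38, we can put exactly 42 objects in every box, avoiding 43 in any single one — so 1597 is tight.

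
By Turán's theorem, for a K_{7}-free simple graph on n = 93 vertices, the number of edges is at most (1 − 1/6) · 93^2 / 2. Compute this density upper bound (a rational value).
Turán density bound = (5/6) · 93^2/2 = 14415/4 ≈ 3603.75

Turán's theorem: ex(n, K_{r+1}) is achieved by the complete r-partite Turán graph T(n, r) with parts as balanced as possible, and is at most (1 − 1/r) · n^2/2. For r = 6, n = 93: the density bound is (5/6) · 8649/2 = 14415/4 ≈ 3603.75. The integer-valued extremum is e(T(93, 6)) = 3603, which is strictly less than the density bound 14415/4 since 6 ∤ 93 (the parts of T(93, 6) cannot all be equal).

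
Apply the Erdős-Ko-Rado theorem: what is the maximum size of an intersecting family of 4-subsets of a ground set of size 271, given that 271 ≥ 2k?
max |F| = C(270, 3) = 3244140

The Erdős-Ko-Rado theorem states: for n ≥ 2k, an intersecting family of k-subsets of an n-element set has size at most C(n − 1, k − 1), with equality for 'star' families {A ⊆ [n] : |A| = k, i ∈ A} (fix an element i). For n = 271, k = 4: C(270, 3) = 3244140.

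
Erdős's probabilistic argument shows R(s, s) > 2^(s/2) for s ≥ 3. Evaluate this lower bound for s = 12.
2^(12/2) = 64; so R(12, 12) > 64

Colour each edge of K_n uniformly at random with red/blue. The expected number of monochromatic K_12 is C(n, 12) · 2 · 2^(−C(12,2)). If C(n, 12) · 2^(1 − C(12,2)) < 1, then with positive probability no monochromatic K_12 exists, so R(12, 12) > n. The standard estimate C(n, 12) ≤ n^12/12! shows this inequality holds whenever n ≤ 2^(12/2) (since 12! · 2^(C(12,2) − 1) > 2^(12^2/2) ≥ n^12). Hence R(12, 12) > 2^(12/2) = 64.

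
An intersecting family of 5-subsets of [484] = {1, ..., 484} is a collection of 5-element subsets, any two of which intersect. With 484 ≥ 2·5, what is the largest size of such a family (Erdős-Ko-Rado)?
max |F| = C(483, 4) = 2239593720

Erdős-Ko-Rado (1961): when n ≥ 2k, max |F| = C(n−1, k−1). The bound is attained by the star {A : i ∈ A} for any fixed i ∈ [n]. Here C(484−1, 5−1) = C(483, 4) = 2239593720.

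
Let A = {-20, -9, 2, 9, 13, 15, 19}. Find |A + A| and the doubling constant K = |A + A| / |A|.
K = |A + A| / |A| = 24/7

Enumerate A + A = {a + b : a, b ∈ A}. With |A| = 7, there are |A|^2 = 49 ordered sum pairs; collecting distinct values, A + A = {-40, -29, -18, -11, -7, -5, -1, 0, 4, 6, 10, 11, 15, 17, 18, 21, 22, 24, 26, 28, 30, 32, 34, 38}, so |A + A| = 24. Thus K = 24/7. For comparison, the minimum possible |A + A| over all 7-element sets is 2·7 − 1 = 13 (so min K = 13/7), attained only by arithmetic progressions.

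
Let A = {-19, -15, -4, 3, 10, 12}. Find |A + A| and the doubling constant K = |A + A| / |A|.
K = |A + A| / |A| = 20/6 = 10/3

Enumerate A + A = {a + b : a, b ∈ A}. With |A| = 6, there are |A|^2 = 36 ordered sum pairs; collecting distinct values, A + A = {-38, -34, -30, -23, -19, -16, -12, -9, -8, -7, -5, -3, -1, 6, 8, 13, 15, 20, 22, 24}, so |A + A| = 20. Thus K = 20/6 = 10/3. For comparison, the minimum possible |A + A| over all 6-element sets is 2·6 − 1 = 11 (so min K = 11/6), attained only by arithmetic progressions.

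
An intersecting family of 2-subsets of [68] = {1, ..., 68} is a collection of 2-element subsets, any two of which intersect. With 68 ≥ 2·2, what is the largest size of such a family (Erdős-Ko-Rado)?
max |F| = C(67, 1) = 67

The Erdős-Ko-Rado theorem states: for n ≥ 2k, an intersecting family of k-subsets of an n-element set has size at most C(n − 1, k − 1), with equality for 'star' families {A ⊆ [n] : |A| = k, i ∈ A} (fix an element i). For n = 68, k = 2: C(67, 1) = 67.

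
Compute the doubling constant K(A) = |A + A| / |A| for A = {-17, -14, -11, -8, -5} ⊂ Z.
K = |A + A| / |A| = 9/5

Enumerate A + A = {a + b : a, b ∈ A}. With |A| = 5, there are |A|^2 = 25 ordered sum pairs; collecting distinct values, A + A = {-34, -31, -28, -25, -22, -19, -16, -13, -10}, so |A + A| = 9. Thus K = 9/5. Here |A + A| = 2|A| − 1 = 9, the minimum possible — so K = 9/5 is minimal, which holds iff A is an arithmetic progression.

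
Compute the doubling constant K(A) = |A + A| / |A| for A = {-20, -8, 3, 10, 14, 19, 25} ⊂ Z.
K = |A + A| / |A| = 25/7

Enumerate A + A = {a + b : a, b ∈ A}. With |A| = 7, there are |A|^2 = 49 ordered sum pairs; collecting distinct values, A + A = {-40, -28, -17, -16, -10, -6, -5, -1, 2, 5, 6, 11, 13, 17, 20, 22, 24, 28, 29, 33, 35, 38, 39, 44, 50}, so |A + A| = 25. Thus K = 25/7. For comparison, the minimum possible |A + A| over all 7-element sets is 2·7 − 1 = 13 (so min K = 13/7), attained only by arithmetic progressions.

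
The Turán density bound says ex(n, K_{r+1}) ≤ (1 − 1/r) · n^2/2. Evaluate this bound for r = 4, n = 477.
Turán density bound = (3/4) · 477^2/2 = 682587/8 ≈ 85323.375

Turán's theorem: ex(n, K_{r+1}) is achieved by the complete r-partite Turán graph T(n, r) with parts as balanced as possible, and is at most (1 − 1/r) · n^2/2. For r = 4, n = 477: the density bound is (3/4) · 227529/2 = 682587/8 ≈ 85323.375. The integer-valued extremum is e(T(477, 4)) = 85323, which is strictly less than the density bound 682587/8 since 4 ∤ 477 (the parts of T(477, 4) cannot all be equal).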